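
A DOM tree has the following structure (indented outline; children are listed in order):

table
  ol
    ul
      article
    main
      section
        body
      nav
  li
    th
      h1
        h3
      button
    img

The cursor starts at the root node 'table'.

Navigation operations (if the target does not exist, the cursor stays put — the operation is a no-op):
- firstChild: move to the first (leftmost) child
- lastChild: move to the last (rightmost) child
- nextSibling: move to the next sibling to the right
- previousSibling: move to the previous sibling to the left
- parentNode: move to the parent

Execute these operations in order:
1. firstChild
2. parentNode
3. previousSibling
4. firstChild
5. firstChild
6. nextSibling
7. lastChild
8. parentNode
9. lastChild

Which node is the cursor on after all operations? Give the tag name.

After 1 (firstChild): ol
After 2 (parentNode): table
After 3 (previousSibling): table (no-op, stayed)
After 4 (firstChild): ol
After 5 (firstChild): ul
After 6 (nextSibling): main
After 7 (lastChild): nav
After 8 (parentNode): main
After 9 (lastChild): nav

Answer: nav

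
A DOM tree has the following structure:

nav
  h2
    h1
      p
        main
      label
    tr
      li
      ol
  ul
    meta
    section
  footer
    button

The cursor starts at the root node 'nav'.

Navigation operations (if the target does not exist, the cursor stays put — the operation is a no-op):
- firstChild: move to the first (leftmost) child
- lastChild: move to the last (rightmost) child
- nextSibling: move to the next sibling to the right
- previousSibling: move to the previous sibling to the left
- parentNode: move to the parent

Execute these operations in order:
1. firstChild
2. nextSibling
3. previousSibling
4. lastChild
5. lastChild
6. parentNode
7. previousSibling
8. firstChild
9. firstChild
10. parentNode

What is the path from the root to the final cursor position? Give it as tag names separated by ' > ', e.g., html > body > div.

Answer: nav > h2 > h1 > p

Derivation:
After 1 (firstChild): h2
After 2 (nextSibling): ul
After 3 (previousSibling): h2
After 4 (lastChild): tr
After 5 (lastChild): ol
After 6 (parentNode): tr
After 7 (previousSibling): h1
After 8 (firstChild): p
After 9 (firstChild): main
After 10 (parentNode): p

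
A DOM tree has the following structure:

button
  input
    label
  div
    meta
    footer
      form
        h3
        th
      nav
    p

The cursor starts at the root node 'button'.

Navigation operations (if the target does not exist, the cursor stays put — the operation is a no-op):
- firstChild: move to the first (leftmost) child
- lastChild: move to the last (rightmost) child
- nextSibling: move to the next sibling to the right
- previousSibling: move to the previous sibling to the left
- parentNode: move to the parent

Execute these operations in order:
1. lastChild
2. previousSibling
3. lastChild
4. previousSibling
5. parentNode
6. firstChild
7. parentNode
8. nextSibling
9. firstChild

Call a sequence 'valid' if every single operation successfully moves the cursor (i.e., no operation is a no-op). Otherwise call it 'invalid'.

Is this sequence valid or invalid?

After 1 (lastChild): div
After 2 (previousSibling): input
After 3 (lastChild): label
After 4 (previousSibling): label (no-op, stayed)
After 5 (parentNode): input
After 6 (firstChild): label
After 7 (parentNode): input
After 8 (nextSibling): div
After 9 (firstChild): meta

Answer: invalid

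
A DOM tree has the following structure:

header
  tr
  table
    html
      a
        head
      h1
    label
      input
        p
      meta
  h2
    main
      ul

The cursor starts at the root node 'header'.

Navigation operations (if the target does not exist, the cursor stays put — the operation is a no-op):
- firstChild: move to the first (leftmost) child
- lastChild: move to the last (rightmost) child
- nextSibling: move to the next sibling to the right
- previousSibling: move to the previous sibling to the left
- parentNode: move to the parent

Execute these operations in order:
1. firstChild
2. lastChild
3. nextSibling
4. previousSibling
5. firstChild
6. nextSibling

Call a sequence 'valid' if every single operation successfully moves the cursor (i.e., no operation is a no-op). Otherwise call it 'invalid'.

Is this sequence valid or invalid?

Answer: invalid

Derivation:
After 1 (firstChild): tr
After 2 (lastChild): tr (no-op, stayed)
After 3 (nextSibling): table
After 4 (previousSibling): tr
After 5 (firstChild): tr (no-op, stayed)
After 6 (nextSibling): table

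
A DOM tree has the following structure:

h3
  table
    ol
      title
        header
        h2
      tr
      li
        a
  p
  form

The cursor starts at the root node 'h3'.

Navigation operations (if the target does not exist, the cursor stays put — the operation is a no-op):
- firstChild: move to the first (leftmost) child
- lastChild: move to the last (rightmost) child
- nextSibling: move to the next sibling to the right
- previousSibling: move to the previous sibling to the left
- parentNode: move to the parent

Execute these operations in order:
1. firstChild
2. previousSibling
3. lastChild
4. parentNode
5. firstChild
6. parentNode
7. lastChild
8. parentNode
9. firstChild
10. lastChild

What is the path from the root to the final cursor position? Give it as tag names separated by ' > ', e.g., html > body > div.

Answer: h3 > table > ol > li

Derivation:
After 1 (firstChild): table
After 2 (previousSibling): table (no-op, stayed)
After 3 (lastChild): ol
After 4 (parentNode): table
After 5 (firstChild): ol
After 6 (parentNode): table
After 7 (lastChild): ol
After 8 (parentNode): table
After 9 (firstChild): ol
After 10 (lastChild): li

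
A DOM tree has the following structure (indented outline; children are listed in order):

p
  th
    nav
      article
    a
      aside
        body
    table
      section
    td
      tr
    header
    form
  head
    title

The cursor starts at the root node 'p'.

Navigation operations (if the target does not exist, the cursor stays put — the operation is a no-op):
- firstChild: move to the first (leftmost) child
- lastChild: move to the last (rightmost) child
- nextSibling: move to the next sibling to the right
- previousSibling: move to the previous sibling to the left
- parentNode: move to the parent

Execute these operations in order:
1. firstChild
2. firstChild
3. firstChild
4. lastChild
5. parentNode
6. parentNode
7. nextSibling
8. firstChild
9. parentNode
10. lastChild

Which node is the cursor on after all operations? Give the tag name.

Answer: title

Derivation:
After 1 (firstChild): th
After 2 (firstChild): nav
After 3 (firstChild): article
After 4 (lastChild): article (no-op, stayed)
After 5 (parentNode): nav
After 6 (parentNode): th
After 7 (nextSibling): head
After 8 (firstChild): title
After 9 (parentNode): head
After 10 (lastChild): title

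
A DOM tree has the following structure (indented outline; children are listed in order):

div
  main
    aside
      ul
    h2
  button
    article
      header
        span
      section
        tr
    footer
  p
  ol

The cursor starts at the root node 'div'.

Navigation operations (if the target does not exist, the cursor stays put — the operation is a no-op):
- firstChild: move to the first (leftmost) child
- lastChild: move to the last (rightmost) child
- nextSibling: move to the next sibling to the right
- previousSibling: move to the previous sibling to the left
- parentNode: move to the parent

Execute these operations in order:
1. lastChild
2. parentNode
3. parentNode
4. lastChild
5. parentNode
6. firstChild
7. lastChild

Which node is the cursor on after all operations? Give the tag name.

Answer: h2

Derivation:
After 1 (lastChild): ol
After 2 (parentNode): div
After 3 (parentNode): div (no-op, stayed)
After 4 (lastChild): ol
After 5 (parentNode): div
After 6 (firstChild): main
After 7 (lastChild): h2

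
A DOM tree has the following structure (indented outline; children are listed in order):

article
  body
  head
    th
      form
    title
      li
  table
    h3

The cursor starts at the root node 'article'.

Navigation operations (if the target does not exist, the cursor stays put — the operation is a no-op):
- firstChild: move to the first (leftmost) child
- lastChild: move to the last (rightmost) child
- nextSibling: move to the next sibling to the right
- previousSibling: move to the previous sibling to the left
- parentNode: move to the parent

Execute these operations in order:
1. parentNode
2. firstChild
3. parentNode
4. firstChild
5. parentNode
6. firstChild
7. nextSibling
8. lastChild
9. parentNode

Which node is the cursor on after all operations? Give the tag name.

Answer: head

Derivation:
After 1 (parentNode): article (no-op, stayed)
After 2 (firstChild): body
After 3 (parentNode): article
After 4 (firstChild): body
After 5 (parentNode): article
After 6 (firstChild): body
After 7 (nextSibling): head
After 8 (lastChild): title
After 9 (parentNode): head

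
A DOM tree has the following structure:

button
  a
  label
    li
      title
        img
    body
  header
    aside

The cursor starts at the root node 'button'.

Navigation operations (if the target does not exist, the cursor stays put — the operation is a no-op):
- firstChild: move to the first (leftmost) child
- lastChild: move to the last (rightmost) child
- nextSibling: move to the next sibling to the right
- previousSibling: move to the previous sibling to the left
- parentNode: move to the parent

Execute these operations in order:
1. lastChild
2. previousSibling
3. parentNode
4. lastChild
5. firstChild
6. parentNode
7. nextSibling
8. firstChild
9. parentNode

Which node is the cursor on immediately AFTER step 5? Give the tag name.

Answer: aside

Derivation:
After 1 (lastChild): header
After 2 (previousSibling): label
After 3 (parentNode): button
After 4 (lastChild): header
After 5 (firstChild): aside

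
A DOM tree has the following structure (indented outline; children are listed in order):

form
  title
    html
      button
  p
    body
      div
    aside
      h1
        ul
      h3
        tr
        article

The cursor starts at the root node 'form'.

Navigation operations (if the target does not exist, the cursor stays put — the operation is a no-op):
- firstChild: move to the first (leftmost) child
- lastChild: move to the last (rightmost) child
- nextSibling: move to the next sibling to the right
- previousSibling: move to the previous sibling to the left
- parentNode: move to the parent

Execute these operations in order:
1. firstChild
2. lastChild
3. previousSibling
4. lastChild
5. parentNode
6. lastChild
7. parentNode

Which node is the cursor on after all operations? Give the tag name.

Answer: html

Derivation:
After 1 (firstChild): title
After 2 (lastChild): html
After 3 (previousSibling): html (no-op, stayed)
After 4 (lastChild): button
After 5 (parentNode): html
After 6 (lastChild): button
After 7 (parentNode): html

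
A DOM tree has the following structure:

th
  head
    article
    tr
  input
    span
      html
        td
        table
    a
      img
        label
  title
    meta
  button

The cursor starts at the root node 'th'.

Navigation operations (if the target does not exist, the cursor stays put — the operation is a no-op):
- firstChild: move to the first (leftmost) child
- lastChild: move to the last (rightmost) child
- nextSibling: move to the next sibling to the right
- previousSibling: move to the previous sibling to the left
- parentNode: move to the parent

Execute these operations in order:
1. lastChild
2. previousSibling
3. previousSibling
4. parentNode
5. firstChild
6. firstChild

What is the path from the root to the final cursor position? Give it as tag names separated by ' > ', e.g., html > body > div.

After 1 (lastChild): button
After 2 (previousSibling): title
After 3 (previousSibling): input
After 4 (parentNode): th
After 5 (firstChild): head
After 6 (firstChild): article

Answer: th > head > article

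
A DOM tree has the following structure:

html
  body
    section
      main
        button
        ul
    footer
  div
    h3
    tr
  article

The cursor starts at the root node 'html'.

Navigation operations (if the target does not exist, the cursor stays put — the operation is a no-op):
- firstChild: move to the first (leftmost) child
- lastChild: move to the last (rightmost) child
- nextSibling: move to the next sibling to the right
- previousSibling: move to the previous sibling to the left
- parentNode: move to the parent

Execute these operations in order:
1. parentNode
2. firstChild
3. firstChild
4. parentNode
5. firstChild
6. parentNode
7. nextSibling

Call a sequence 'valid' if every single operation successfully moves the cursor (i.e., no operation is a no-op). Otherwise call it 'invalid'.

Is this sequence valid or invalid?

Answer: invalid

Derivation:
After 1 (parentNode): html (no-op, stayed)
After 2 (firstChild): body
After 3 (firstChild): section
After 4 (parentNode): body
After 5 (firstChild): section
After 6 (parentNode): body
After 7 (nextSibling): div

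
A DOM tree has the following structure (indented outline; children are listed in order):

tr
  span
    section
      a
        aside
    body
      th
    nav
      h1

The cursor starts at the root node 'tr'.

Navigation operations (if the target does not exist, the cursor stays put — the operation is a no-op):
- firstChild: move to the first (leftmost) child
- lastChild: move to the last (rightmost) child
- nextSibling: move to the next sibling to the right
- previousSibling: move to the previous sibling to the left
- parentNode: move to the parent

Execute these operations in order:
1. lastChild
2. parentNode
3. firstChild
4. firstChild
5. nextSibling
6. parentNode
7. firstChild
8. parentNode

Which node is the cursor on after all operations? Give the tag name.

Answer: span

Derivation:
After 1 (lastChild): span
After 2 (parentNode): tr
After 3 (firstChild): span
After 4 (firstChild): section
After 5 (nextSibling): body
After 6 (parentNode): span
After 7 (firstChild): section
After 8 (parentNode): span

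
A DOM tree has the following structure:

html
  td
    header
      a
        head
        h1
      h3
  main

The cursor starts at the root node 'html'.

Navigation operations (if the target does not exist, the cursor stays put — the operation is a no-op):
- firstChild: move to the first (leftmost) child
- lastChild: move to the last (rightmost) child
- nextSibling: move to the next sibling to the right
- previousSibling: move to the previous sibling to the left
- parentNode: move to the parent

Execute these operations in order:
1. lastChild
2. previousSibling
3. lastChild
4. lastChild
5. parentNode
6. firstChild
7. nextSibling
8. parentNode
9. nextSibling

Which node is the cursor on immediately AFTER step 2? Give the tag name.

Answer: td

Derivation:
After 1 (lastChild): main
After 2 (previousSibling): td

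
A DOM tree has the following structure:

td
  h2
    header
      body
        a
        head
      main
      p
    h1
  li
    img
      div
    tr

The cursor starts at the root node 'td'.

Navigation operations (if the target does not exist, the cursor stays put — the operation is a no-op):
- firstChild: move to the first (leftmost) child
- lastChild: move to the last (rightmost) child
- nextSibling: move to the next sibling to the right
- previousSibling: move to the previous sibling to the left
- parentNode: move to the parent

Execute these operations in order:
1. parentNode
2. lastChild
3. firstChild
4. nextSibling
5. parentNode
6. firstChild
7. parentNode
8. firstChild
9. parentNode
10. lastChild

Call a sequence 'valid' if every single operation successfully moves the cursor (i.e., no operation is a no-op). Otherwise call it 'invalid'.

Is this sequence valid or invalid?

After 1 (parentNode): td (no-op, stayed)
After 2 (lastChild): li
After 3 (firstChild): img
After 4 (nextSibling): tr
After 5 (parentNode): li
After 6 (firstChild): img
After 7 (parentNode): li
After 8 (firstChild): img
After 9 (parentNode): li
After 10 (lastChild): tr

Answer: invalid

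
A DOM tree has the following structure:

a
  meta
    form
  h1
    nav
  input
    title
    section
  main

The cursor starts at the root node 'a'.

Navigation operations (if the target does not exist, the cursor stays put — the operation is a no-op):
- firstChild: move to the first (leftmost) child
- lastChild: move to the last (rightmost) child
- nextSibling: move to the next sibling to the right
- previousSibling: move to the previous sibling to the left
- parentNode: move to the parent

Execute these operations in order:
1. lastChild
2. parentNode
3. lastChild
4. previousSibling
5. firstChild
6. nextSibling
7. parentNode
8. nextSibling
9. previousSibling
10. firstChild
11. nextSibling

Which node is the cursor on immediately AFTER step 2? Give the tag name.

Answer: a

Derivation:
After 1 (lastChild): main
After 2 (parentNode): a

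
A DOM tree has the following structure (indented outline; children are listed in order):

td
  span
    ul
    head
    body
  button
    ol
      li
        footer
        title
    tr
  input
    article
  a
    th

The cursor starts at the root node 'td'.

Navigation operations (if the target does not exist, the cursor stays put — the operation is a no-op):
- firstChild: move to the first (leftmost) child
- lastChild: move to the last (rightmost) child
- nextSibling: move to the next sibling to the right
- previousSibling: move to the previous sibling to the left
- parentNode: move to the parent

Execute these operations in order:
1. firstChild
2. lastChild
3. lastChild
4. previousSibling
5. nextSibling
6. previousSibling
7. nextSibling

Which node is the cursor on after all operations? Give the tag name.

Answer: body

Derivation:
After 1 (firstChild): span
After 2 (lastChild): body
After 3 (lastChild): body (no-op, stayed)
After 4 (previousSibling): head
After 5 (nextSibling): body
After 6 (previousSibling): head
After 7 (nextSibling): body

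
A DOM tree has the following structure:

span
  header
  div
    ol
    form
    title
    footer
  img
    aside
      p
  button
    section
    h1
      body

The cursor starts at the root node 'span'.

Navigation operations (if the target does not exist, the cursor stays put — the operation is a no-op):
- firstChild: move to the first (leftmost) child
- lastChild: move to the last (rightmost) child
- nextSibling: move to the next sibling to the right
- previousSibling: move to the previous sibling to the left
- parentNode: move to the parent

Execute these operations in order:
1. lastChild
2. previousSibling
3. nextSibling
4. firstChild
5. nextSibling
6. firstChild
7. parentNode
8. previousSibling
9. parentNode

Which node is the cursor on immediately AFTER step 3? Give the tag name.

Answer: button

Derivation:
After 1 (lastChild): button
After 2 (previousSibling): img
After 3 (nextSibling): button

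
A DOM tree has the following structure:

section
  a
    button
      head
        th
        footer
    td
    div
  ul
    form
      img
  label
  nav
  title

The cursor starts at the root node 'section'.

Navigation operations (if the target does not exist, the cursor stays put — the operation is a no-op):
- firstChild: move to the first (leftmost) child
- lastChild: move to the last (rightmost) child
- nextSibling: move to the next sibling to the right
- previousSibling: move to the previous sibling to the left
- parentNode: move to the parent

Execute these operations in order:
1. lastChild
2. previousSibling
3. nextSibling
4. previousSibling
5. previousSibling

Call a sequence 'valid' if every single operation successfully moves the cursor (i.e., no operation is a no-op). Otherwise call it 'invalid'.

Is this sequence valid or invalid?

Answer: valid

Derivation:
After 1 (lastChild): title
After 2 (previousSibling): nav
After 3 (nextSibling): title
After 4 (previousSibling): nav
After 5 (previousSibling): label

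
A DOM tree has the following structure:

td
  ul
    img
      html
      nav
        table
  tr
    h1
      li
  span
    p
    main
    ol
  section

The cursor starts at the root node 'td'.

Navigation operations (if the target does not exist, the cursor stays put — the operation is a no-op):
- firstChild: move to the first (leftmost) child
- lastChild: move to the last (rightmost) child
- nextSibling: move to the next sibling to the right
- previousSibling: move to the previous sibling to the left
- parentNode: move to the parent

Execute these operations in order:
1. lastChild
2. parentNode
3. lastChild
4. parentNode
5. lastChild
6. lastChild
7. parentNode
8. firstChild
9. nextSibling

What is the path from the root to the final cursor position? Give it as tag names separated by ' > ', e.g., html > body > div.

Answer: td > tr

Derivation:
After 1 (lastChild): section
After 2 (parentNode): td
After 3 (lastChild): section
After 4 (parentNode): td
After 5 (lastChild): section
After 6 (lastChild): section (no-op, stayed)
After 7 (parentNode): td
After 8 (firstChild): ul
After 9 (nextSibling): tr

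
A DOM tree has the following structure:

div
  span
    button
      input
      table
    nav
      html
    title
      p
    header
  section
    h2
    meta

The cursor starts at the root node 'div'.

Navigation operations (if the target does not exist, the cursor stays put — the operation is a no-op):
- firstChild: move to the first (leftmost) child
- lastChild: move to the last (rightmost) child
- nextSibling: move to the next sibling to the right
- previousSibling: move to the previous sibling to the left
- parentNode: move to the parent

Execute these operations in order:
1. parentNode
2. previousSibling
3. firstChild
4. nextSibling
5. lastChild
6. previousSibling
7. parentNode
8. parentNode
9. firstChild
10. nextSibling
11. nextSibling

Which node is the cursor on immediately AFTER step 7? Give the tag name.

After 1 (parentNode): div (no-op, stayed)
After 2 (previousSibling): div (no-op, stayed)
After 3 (firstChild): span
After 4 (nextSibling): section
After 5 (lastChild): meta
After 6 (previousSibling): h2
After 7 (parentNode): section

Answer: section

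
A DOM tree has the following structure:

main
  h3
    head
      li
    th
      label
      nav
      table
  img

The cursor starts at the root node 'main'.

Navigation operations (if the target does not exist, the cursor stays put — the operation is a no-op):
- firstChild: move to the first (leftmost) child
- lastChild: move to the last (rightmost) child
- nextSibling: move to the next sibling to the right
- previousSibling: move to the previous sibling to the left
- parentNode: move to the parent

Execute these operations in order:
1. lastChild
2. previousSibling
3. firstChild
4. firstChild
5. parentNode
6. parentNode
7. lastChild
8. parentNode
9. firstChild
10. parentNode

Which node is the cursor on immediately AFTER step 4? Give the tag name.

Answer: li

Derivation:
After 1 (lastChild): img
After 2 (previousSibling): h3
After 3 (firstChild): head
After 4 (firstChild): li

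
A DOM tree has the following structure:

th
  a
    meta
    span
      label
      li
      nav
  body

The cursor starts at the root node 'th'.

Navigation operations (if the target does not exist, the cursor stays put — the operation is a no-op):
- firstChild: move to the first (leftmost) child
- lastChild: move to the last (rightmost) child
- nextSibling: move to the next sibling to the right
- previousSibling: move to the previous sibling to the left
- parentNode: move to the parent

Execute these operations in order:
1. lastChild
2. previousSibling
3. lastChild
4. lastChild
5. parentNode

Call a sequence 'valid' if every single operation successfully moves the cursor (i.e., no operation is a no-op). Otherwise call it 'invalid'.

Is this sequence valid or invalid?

Answer: valid

Derivation:
After 1 (lastChild): body
After 2 (previousSibling): a
After 3 (lastChild): span
After 4 (lastChild): nav
After 5 (parentNode): span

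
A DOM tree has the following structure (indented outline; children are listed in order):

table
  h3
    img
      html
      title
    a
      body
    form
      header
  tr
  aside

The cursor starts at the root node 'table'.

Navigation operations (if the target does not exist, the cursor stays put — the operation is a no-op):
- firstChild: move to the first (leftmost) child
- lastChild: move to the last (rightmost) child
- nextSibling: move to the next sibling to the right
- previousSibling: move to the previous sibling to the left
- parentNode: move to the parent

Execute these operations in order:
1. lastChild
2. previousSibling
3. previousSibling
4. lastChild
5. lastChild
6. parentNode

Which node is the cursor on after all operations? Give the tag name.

After 1 (lastChild): aside
After 2 (previousSibling): tr
After 3 (previousSibling): h3
After 4 (lastChild): form
After 5 (lastChild): header
After 6 (parentNode): form

Answer: form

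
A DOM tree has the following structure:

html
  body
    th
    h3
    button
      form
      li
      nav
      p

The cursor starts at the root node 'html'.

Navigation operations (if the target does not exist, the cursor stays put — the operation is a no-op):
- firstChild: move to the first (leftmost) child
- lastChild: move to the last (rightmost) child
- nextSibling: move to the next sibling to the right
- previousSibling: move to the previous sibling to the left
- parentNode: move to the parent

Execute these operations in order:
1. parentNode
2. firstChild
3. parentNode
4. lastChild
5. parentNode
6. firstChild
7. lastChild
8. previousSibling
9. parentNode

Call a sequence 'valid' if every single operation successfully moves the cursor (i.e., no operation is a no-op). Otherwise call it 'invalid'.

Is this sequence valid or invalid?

Answer: invalid

Derivation:
After 1 (parentNode): html (no-op, stayed)
After 2 (firstChild): body
After 3 (parentNode): html
After 4 (lastChild): body
After 5 (parentNode): html
After 6 (firstChild): body
After 7 (lastChild): button
After 8 (previousSibling): h3
After 9 (parentNode): body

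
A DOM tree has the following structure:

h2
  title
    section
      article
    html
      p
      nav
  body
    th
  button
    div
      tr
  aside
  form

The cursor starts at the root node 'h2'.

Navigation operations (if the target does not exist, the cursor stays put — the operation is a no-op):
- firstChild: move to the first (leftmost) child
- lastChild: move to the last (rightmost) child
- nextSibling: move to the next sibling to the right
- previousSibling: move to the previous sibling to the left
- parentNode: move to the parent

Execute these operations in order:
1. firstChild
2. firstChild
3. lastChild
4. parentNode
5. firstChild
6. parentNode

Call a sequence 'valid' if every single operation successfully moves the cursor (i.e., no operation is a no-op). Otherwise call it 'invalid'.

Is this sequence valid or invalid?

After 1 (firstChild): title
After 2 (firstChild): section
After 3 (lastChild): article
After 4 (parentNode): section
After 5 (firstChild): article
After 6 (parentNode): section

Answer: valid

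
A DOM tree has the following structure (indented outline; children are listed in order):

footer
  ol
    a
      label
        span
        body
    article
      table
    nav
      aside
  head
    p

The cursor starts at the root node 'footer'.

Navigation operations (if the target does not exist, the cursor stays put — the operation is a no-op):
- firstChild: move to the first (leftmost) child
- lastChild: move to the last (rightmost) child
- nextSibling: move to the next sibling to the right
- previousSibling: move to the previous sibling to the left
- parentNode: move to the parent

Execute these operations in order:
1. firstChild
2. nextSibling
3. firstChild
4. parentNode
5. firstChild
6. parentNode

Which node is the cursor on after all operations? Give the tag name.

Answer: head

Derivation:
After 1 (firstChild): ol
After 2 (nextSibling): head
After 3 (firstChild): p
After 4 (parentNode): head
After 5 (firstChild): p
After 6 (parentNode): head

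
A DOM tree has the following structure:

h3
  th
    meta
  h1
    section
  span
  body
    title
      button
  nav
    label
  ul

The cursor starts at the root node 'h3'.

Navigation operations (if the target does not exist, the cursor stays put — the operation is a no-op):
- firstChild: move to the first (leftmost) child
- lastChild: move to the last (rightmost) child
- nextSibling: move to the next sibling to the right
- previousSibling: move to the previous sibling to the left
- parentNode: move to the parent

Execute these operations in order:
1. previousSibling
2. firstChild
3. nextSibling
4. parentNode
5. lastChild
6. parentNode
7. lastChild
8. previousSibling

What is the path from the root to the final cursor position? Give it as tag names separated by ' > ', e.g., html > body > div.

Answer: h3 > nav

Derivation:
After 1 (previousSibling): h3 (no-op, stayed)
After 2 (firstChild): th
After 3 (nextSibling): h1
After 4 (parentNode): h3
After 5 (lastChild): ul
After 6 (parentNode): h3
After 7 (lastChild): ul
After 8 (previousSibling): nav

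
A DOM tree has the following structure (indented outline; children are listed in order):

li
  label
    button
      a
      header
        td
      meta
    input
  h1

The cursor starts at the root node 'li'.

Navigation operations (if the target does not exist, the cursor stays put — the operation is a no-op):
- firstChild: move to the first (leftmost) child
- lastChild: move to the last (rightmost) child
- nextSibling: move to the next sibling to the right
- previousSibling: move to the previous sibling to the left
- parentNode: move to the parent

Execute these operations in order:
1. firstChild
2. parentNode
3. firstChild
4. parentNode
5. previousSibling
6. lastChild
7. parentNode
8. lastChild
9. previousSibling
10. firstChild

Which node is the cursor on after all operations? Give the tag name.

After 1 (firstChild): label
After 2 (parentNode): li
After 3 (firstChild): label
After 4 (parentNode): li
After 5 (previousSibling): li (no-op, stayed)
After 6 (lastChild): h1
After 7 (parentNode): li
After 8 (lastChild): h1
After 9 (previousSibling): label
After 10 (firstChild): button

Answer: button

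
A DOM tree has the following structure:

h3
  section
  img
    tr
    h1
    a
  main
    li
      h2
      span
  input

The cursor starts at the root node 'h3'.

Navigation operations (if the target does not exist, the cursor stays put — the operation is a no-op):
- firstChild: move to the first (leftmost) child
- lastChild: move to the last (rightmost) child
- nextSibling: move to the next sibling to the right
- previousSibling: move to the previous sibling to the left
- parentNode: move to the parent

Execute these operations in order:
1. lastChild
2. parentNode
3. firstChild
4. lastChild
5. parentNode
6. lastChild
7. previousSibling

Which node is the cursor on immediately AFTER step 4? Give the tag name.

Answer: section

Derivation:
After 1 (lastChild): input
After 2 (parentNode): h3
After 3 (firstChild): section
After 4 (lastChild): section (no-op, stayed)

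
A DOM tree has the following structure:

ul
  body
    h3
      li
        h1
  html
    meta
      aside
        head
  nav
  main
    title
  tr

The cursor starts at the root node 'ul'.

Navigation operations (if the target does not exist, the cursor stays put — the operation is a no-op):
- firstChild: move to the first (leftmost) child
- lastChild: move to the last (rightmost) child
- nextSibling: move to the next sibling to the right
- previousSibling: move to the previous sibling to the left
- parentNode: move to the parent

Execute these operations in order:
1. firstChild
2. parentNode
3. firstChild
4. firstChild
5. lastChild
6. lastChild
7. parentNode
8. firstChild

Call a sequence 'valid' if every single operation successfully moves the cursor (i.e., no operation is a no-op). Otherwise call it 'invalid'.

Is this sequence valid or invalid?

Answer: valid

Derivation:
After 1 (firstChild): body
After 2 (parentNode): ul
After 3 (firstChild): body
After 4 (firstChild): h3
After 5 (lastChild): li
After 6 (lastChild): h1
After 7 (parentNode): li
After 8 (firstChild): h1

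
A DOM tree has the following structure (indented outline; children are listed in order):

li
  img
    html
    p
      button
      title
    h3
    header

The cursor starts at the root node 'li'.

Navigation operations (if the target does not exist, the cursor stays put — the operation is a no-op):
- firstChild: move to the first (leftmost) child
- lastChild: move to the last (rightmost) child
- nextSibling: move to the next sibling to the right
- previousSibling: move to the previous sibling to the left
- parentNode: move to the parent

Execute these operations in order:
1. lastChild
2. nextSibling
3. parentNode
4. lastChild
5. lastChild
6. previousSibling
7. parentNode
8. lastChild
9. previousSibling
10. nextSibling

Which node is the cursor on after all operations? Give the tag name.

Answer: header

Derivation:
After 1 (lastChild): img
After 2 (nextSibling): img (no-op, stayed)
After 3 (parentNode): li
After 4 (lastChild): img
After 5 (lastChild): header
After 6 (previousSibling): h3
After 7 (parentNode): img
After 8 (lastChild): header
After 9 (previousSibling): h3
After 10 (nextSibling): header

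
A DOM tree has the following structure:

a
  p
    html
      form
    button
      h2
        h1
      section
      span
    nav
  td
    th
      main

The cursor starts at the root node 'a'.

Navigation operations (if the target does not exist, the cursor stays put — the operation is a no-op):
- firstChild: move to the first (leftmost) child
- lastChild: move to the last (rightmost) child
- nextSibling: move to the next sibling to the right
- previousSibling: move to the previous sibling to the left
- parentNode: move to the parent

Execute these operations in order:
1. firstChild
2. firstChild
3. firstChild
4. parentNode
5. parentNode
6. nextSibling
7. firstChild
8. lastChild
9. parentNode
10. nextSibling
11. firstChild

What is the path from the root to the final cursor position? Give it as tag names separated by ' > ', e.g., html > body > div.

After 1 (firstChild): p
After 2 (firstChild): html
After 3 (firstChild): form
After 4 (parentNode): html
After 5 (parentNode): p
After 6 (nextSibling): td
After 7 (firstChild): th
After 8 (lastChild): main
After 9 (parentNode): th
After 10 (nextSibling): th (no-op, stayed)
After 11 (firstChild): main

Answer: a > td > th > main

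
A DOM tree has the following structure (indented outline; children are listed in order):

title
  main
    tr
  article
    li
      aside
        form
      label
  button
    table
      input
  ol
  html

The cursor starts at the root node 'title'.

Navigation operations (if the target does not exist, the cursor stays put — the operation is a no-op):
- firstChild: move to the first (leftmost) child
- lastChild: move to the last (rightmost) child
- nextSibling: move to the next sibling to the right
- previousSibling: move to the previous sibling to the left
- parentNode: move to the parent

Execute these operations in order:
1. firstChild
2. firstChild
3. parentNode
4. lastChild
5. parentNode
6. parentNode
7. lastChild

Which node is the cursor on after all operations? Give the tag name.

Answer: html

Derivation:
After 1 (firstChild): main
After 2 (firstChild): tr
After 3 (parentNode): main
After 4 (lastChild): tr
After 5 (parentNode): main
After 6 (parentNode): title
After 7 (lastChild): html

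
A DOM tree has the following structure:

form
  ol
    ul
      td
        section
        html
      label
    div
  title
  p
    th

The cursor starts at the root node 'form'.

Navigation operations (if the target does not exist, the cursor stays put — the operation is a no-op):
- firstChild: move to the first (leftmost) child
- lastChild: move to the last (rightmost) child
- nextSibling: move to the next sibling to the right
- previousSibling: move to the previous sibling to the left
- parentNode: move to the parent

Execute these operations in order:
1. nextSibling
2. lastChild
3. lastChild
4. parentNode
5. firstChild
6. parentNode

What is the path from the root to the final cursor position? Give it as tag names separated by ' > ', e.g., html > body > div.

After 1 (nextSibling): form (no-op, stayed)
After 2 (lastChild): p
After 3 (lastChild): th
After 4 (parentNode): p
After 5 (firstChild): th
After 6 (parentNode): p

Answer: form > p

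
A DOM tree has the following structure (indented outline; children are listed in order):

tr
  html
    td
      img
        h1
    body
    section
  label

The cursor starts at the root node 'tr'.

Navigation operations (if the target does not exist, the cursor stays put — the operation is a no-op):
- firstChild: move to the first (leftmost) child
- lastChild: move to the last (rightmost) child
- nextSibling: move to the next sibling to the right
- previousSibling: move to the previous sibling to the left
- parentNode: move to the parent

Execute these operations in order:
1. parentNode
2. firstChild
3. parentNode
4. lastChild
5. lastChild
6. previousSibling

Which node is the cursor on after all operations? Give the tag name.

After 1 (parentNode): tr (no-op, stayed)
After 2 (firstChild): html
After 3 (parentNode): tr
After 4 (lastChild): label
After 5 (lastChild): label (no-op, stayed)
After 6 (previousSibling): html

Answer: html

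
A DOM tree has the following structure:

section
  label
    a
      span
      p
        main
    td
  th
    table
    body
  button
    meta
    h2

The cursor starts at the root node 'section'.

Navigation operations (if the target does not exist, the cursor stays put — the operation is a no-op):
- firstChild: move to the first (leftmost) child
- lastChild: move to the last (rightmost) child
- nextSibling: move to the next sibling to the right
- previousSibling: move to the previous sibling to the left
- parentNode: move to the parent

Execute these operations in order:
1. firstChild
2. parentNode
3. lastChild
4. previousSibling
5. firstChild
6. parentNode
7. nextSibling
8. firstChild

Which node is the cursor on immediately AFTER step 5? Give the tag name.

Answer: table

Derivation:
After 1 (firstChild): label
After 2 (parentNode): section
After 3 (lastChild): button
After 4 (previousSibling): th
After 5 (firstChild): table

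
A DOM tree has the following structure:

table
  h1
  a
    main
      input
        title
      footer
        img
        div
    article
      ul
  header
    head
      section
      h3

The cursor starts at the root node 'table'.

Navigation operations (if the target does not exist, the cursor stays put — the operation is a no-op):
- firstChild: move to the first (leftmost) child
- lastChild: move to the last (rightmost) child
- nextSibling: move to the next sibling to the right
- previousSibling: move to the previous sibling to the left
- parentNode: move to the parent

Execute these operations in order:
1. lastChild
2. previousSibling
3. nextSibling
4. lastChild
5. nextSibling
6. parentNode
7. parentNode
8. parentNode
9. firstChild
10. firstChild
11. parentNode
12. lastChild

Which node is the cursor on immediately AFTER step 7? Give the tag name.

Answer: table

Derivation:
After 1 (lastChild): header
After 2 (previousSibling): a
After 3 (nextSibling): header
After 4 (lastChild): head
After 5 (nextSibling): head (no-op, stayed)
After 6 (parentNode): header
After 7 (parentNode): table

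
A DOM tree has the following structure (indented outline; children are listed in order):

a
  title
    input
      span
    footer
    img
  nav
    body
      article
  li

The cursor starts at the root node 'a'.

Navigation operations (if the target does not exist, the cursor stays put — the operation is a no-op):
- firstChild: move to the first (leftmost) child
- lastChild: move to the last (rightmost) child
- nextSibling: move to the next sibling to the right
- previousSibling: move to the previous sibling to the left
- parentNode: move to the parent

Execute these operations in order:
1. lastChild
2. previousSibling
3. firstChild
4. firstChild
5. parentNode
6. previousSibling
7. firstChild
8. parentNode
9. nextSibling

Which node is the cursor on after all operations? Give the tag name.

Answer: body

Derivation:
After 1 (lastChild): li
After 2 (previousSibling): nav
After 3 (firstChild): body
After 4 (firstChild): article
After 5 (parentNode): body
After 6 (previousSibling): body (no-op, stayed)
After 7 (firstChild): article
After 8 (parentNode): body
After 9 (nextSibling): body (no-op, stayed)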